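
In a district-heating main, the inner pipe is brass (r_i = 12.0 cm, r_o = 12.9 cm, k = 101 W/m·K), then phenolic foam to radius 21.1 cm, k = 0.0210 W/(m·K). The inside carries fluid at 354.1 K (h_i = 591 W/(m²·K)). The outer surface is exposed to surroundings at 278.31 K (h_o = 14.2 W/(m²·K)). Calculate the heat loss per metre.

Resistance network (inner→outer):
  R'_conv,in = 1/(2πr h) = 1/(2π·0.120·591) = 0.002244 m·K/W
  R'_brass = ln(0.129/0.120)/(2πk) = 0.07232/(2π·101) = 1.140×10^-4 m·K/W
  R'_phenolic foam = ln(0.211/0.129)/(2πk) = 0.4920/(2π·0.0210) = 3.729 m·K/W
  R'_conv,out = 1/(2πr h) = 1/(2π·0.211·14.2) = 0.05312 m·K/W
ΣR = 0.002244 + 1.140×10^-4 + 3.729 + 0.05312 = 3.784 m·K/W
Q' = ΔT/ΣR = (354.1 K − 278.31 K)/3.784 = 20.0 W/m

Q' = 20.0 W/m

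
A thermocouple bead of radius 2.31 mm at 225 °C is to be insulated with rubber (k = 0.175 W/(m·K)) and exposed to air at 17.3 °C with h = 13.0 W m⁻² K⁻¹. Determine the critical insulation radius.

r_cr = 2.69 cm

For a sphere, r_cr = 2k_ins/h = 2·0.175/13.0 = 0.0269 m = 2.69 cm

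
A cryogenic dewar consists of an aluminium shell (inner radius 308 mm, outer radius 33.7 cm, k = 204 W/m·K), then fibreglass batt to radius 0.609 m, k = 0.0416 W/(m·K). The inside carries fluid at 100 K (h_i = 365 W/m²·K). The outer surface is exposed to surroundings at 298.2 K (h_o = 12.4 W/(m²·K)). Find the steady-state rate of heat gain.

Q = 77.6 W

Resistance network (inner→outer):
  R_conv,in = 1/(4πr²h) = 1/(4π·0.308²·365) = 0.002298 K/W
  R_aluminium = (1/0.308 − 1/0.337)/(4πk) = 0.2794/(4π·204) = 1.090×10^-4 K/W
  R_fibreglass batt = (1/0.337 − 1/0.609)/(4πk) = 1.325/(4π·0.0416) = 2.535 K/W
  R_conv,out = 1/(4πr²h) = 1/(4π·0.609²·12.4) = 0.01730 K/W
ΣR = 0.002298 + 1.090×10^-4 + 2.535 + 0.01730 = 2.555 K/W
Q = ΔT/ΣR = (100 K − 298.2 K)/2.555 = -77.6 W
(Negative Q ⇒ heat flows inward; heat gain = 77.6 W.)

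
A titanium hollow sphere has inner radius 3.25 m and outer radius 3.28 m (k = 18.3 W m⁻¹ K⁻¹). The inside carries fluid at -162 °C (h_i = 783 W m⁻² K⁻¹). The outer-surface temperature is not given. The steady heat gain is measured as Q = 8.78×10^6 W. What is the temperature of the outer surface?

T_out = 29.9 °C

Series resistances:
  R_conv,in = 1/(4πr²h) = 1/(4π·3.25²·783) = 9.622×10^-6 K/W
  R_titanium = (1/3.25 − 1/3.28)/(4πk) = 0.002814/(4π·18.3) = 1.224×10^-5 K/W
ΣR = 2.186×10^-5 K/W
ΔT = Q·ΣR = 8.78×10^6 × 2.186×10^-5 = 191.9 K
Heat flows inward, so T_out = T_in + ΔT = -162 + 191.9 = 29.9 °C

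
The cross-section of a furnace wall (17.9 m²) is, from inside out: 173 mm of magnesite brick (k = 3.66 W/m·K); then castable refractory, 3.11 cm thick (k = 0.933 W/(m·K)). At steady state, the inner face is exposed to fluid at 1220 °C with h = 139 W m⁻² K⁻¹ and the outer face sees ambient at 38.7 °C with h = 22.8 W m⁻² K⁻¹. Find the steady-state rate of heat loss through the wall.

Series thermal resistances, inner to outer:
  R_conv,in = 1/(hA) = 1/(139·17.9) = 4.019×10^-4 K/W
  R_magnesite brick = L/(kA) = 0.173/(3.66·17.9) = 0.002641 K/W
  R_castable refractory = L/(kA) = 0.0311/(0.933·17.9) = 0.001862 K/W
  R_conv,out = 1/(hA) = 1/(22.8·17.9) = 0.002450 K/W
ΣR = 4.019×10^-4 + 0.002641 + 0.001862 + 0.002450 = 0.007355 K/W
Q = ΔT/ΣR = (1220 °C − 38.7 °C)/0.007355 = 1.61×10^5 W

Q = 1.61×10^5 W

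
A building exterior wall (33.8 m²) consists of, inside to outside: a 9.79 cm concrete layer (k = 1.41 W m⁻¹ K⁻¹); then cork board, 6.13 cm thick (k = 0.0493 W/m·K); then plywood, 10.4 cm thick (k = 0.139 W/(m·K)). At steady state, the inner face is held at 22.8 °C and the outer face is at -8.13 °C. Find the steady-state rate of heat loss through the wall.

Resistance network (inner→outer):
  R_concrete = L/(kA) = 0.0979/(1.41·33.8) = 0.002054 K/W
  R_cork board = L/(kA) = 0.0613/(0.0493·33.8) = 0.03679 K/W
  R_plywood = L/(kA) = 0.104/(0.139·33.8) = 0.02214 K/W
ΣR = 0.002054 + 0.03679 + 0.02214 = 0.06098 K/W
Q = ΔT/ΣR = (22.8 °C − -8.13 °C)/0.06098 = 507 W

Q = 507 W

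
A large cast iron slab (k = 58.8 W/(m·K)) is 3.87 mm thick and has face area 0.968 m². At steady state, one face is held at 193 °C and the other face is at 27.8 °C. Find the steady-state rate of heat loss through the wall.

Q = kA·ΔT/L = 58.8 × 0.968 × |193 °C − 27.8 °C| / 0.00387 = 2.43×10^6 W

Q = 2.43×10^6 W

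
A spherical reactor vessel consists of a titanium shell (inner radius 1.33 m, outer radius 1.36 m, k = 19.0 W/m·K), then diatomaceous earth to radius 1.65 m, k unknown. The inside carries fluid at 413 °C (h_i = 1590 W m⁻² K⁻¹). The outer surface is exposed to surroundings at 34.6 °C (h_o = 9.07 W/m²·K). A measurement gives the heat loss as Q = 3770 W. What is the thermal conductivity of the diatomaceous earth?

ΣR = ΔT/Q = |413 − 34.6|/3770 = 0.1004 K/W
Known resistances:
  R_conv,in = 1/(4πr²h) = 1/(4π·1.33²·1590) = 2.829×10^-5 K/W
  R_titanium = (1/1.33 − 1/1.36)/(4πk) = 0.01659/(4π·19.0) = 6.947×10^-5 K/W
  R_conv,out = 1/(4πr²h) = 1/(4π·1.65²·9.07) = 0.003223 K/W
R_diatomaceous earth = ΣR − ΣR_known = 0.1004 − 0.003321 = 0.09708 K/W
(1/r₁−1/r₂)/(4πk) = 0.09708 ⇒ k = 0.1292/(4π·0.09708) = 0.106 W/m·K

k = 0.106 W/m·K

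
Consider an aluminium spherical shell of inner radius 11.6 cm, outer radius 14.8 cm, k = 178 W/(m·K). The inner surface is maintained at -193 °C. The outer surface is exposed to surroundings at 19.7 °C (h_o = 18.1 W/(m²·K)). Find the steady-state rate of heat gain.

Q = 1060 W

Resistance network (inner→outer):
  R_aluminium = (1/0.116 − 1/0.148)/(4πk) = 1.864/(4π·178) = 8.333×10^-4 K/W
  R_conv,out = 1/(4πr²h) = 1/(4π·0.148²·18.1) = 0.2007 K/W
ΣR = 8.333×10^-4 + 0.2007 = 0.2015 K/W
Q = ΔT/ΣR = (-193 °C − 19.7 °C)/0.2015 = -1060 W
(Negative Q ⇒ heat flows inward; heat gain = 1060 W.)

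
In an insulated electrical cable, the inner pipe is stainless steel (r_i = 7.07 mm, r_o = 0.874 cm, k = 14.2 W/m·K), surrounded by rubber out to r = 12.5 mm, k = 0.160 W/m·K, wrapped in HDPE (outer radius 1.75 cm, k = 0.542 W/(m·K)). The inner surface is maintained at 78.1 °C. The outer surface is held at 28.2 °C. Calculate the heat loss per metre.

Series thermal resistances, inner to outer:
  R'_stainless steel = ln(0.00874/0.00707)/(2πk) = 0.2120/(2π·14.2) = 0.002377 m·K/W
  R'_rubber = ln(0.0125/0.00874)/(2πk) = 0.3578/(2π·0.160) = 0.3559 m·K/W
  R'_HDPE = ln(0.0175/0.0125)/(2πk) = 0.3365/(2π·0.542) = 0.09880 m·K/W
ΣR = 0.002377 + 0.3559 + 0.09880 = 0.4571 m·K/W
Q' = ΔT/ΣR = (78.1 °C − 28.2 °C)/0.4571 = 109 W/m

Q' = 109 W/m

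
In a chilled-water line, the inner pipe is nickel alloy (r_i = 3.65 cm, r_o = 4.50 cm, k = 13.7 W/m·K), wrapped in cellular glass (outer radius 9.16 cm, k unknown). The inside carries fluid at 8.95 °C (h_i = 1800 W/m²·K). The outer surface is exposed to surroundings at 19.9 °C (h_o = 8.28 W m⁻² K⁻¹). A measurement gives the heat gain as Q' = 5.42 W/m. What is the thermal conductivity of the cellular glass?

ΣR = ΔT/Q' = |8.95 − 19.9|/5.42 = 2.020 m·K/W
Known resistances:
  R'_conv,in = 1/(2πr h) = 1/(2π·0.0365·1800) = 0.002422 m·K/W
  R'_nickel alloy = ln(0.0450/0.0365)/(2πk) = 0.2094/(2π·13.7) = 0.002432 m·K/W
  R'_conv,out = 1/(2πr h) = 1/(2π·0.0916·8.28) = 0.2098 m·K/W
R_cellular glass = ΣR − ΣR_known = 2.020 − 0.2147 = 1.805 m·K/W
ln(r₂/r₁)/(2πk) = 1.805 ⇒ k = 0.7108/(2π·1.805) = 0.0627 W/m·K

k = 0.0627 W/m·K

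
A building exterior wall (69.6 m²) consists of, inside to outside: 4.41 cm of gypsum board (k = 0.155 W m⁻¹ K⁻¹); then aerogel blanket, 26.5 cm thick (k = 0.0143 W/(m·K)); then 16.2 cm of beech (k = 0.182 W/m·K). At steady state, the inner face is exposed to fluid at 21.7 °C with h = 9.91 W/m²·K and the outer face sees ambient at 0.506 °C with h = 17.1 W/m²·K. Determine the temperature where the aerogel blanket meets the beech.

T = 1.52 °C

Treat each layer as a resistance in series:
  R_conv,in = 1/(hA) = 1/(9.91·69.6) = 0.001450 K/W
  R_gypsum board = L/(kA) = 0.0441/(0.155·69.6) = 0.004088 K/W
  R_aerogel blanket = L/(kA) = 0.265/(0.0143·69.6) = 0.2663 K/W
  R_beech = L/(kA) = 0.162/(0.182·69.6) = 0.01279 K/W
  R_conv,out = 1/(hA) = 1/(17.1·69.6) = 8.402×10^-4 K/W
ΣR = 0.001450 + 0.004088 + 0.2663 + 0.01279 + 8.402×10^-4 = 0.2855 K/W
Q = ΔT/ΣR = (21.7 °C − 0.506 °C)/0.2855 = 74.23 W
From the inner boundary to the aerogel blanket/beech interface, ΣR_partial = 0.2718 K/W.
T_interface = T_in − Q·ΣR_partial = 21.7 °C − (74.23)(0.2718) = 1.52 °C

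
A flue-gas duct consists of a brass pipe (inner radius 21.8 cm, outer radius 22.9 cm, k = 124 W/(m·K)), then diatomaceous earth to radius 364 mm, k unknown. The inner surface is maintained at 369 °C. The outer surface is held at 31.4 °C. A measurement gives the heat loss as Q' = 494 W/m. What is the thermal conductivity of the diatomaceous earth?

ΣR = ΔT/Q' = |369 − 31.4|/494 = 0.6834 m·K/W
Known resistances:
  R'_brass = ln(0.229/0.218)/(2πk) = 0.04923/(2π·124) = 6.318×10^-5 m·K/W
R_diatomaceous earth = ΣR − ΣR_known = 0.6834 − 6.318×10^-5 = 0.6833 m·K/W
ln(r₂/r₁)/(2πk) = 0.6833 ⇒ k = 0.4634/(2π·0.6833) = 0.108 W/m·K

k = 0.108 W/m·K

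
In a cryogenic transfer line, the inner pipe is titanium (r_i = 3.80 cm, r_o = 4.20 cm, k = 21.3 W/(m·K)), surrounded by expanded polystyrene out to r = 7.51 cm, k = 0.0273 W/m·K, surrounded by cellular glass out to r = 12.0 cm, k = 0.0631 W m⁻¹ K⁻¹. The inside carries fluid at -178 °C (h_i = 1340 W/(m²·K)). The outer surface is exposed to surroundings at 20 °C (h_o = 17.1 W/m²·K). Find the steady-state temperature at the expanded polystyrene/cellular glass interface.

Series thermal resistances, inner to outer:
  R'_conv,in = 1/(2πr h) = 1/(2π·0.0380·1340) = 0.003126 m·K/W
  R'_titanium = ln(0.0420/0.0380)/(2πk) = 0.1001/(2π·21.3) = 7.478×10^-4 m·K/W
  R'_expanded polystyrene = ln(0.0751/0.0420)/(2πk) = 0.5812/(2π·0.0273) = 3.388 m·K/W
  R'_cellular glass = ln(0.120/0.0751)/(2πk) = 0.4687/(2π·0.0631) = 1.182 m·K/W
  R'_conv,out = 1/(2πr h) = 1/(2π·0.120·17.1) = 0.07756 m·K/W
ΣR = 0.003126 + 7.478×10^-4 + 3.388 + 1.182 + 0.07756 = 4.651 m·K/W
Q' = ΔT/ΣR = (-178 °C − 20 °C)/4.651 = -42.57 W/m
From the inner boundary to the expanded polystyrene/cellular glass interface, ΣR_partial = 3.392 m·K/W.
T_interface = T_in − Q'·ΣR_partial = -178 °C − (-42.57)(3.392) = -33.6 °C

T = -33.6 °C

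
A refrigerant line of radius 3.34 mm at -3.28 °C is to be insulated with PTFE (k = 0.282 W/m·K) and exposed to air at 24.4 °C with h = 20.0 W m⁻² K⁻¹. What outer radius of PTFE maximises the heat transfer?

For a cylinder, r_cr = k_ins/h = 0.282/20.0 = 0.0141 m = 1.41 cm

r_cr = 1.41 cm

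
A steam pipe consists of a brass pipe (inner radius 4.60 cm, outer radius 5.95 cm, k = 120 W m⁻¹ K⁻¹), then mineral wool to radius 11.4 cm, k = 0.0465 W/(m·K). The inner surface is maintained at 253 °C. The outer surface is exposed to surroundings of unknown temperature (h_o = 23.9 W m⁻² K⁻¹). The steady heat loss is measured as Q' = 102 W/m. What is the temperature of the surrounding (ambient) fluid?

Series resistances:
  R'_brass = ln(0.0595/0.0460)/(2πk) = 0.2573/(2π·120) = 3.413×10^-4 m·K/W
  R'_mineral wool = ln(0.114/0.0595)/(2πk) = 0.6502/(2π·0.0465) = 2.226 m·K/W
  R'_conv,out = 1/(2πr h) = 1/(2π·0.114·23.9) = 0.05841 m·K/W
ΣR = 2.284 m·K/W
ΔT = Q'·ΣR = 102 × 2.284 = 233.0 K
Heat flows outward, so T_out = T_in − ΔT = 253 − 233.0 = 20.0 °C

T_out = 20.0 °C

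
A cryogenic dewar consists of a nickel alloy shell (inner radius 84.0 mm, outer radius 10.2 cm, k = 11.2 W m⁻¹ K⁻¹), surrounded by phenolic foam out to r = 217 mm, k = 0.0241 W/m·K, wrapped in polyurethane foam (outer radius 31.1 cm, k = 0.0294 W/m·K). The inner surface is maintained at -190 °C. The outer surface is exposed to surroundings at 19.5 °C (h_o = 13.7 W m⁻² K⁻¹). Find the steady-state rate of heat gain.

Treat each layer as a resistance in series:
  R_nickel alloy = (1/0.0840 − 1/0.102)/(4πk) = 2.101/(4π·11.2) = 0.01493 K/W
  R_phenolic foam = (1/0.102 − 1/0.217)/(4πk) = 5.196/(4π·0.0241) = 17.16 K/W
  R_polyurethane foam = (1/0.217 − 1/0.311)/(4πk) = 1.393/(4π·0.0294) = 3.770 K/W
  R_conv,out = 1/(4πr²h) = 1/(4π·0.311²·13.7) = 0.06005 K/W
ΣR = 0.01493 + 17.16 + 3.770 + 0.06005 = 21.00 K/W
Q = ΔT/ΣR = (-190 °C − 19.5 °C)/21.00 = -9.98 W
(Negative Q ⇒ heat flows inward; heat gain = 9.98 W.)

Q = 9.98 W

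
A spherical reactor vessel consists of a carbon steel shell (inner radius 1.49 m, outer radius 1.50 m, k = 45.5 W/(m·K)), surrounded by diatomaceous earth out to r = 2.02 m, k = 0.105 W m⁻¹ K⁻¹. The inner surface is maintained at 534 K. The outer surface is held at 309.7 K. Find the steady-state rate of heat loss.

Treat each layer as a resistance in series:
  R_carbon steel = (1/1.49 − 1/1.50)/(4πk) = 0.004474/(4π·45.5) = 7.825×10^-6 K/W
  R_diatomaceous earth = (1/1.50 − 1/2.02)/(4πk) = 0.1716/(4π·0.105) = 0.1301 K/W
ΣR = 7.825×10^-6 + 0.1301 = 0.1301 K/W
Q = ΔT/ΣR = (534 K − 309.7 K)/0.1301 = 1720 W

Q = 1720 W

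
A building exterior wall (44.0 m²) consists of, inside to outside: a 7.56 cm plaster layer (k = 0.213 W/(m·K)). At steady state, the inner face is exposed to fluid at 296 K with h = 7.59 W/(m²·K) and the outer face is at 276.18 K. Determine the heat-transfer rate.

Q = 1790 W

Treat each layer as a resistance in series:
  R_conv,in = 1/(hA) = 1/(7.59·44.0) = 0.002994 K/W
  R_plaster = L/(kA) = 0.0756/(0.213·44.0) = 0.008067 K/W
ΣR = 0.002994 + 0.008067 = 0.01106 K/W
Q = ΔT/ΣR = (296 K − 276.18 K)/0.01106 = 1790 W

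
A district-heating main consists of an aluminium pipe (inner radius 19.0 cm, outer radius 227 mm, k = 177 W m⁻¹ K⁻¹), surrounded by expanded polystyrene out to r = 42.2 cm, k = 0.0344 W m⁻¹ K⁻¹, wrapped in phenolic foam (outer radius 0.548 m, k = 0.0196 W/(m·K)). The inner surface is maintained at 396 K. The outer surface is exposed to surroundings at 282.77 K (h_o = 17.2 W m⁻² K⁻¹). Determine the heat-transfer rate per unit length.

Q' = 22.6 W/m

Resistance network (inner→outer):
  R'_aluminium = ln(0.227/0.190)/(2πk) = 0.1779/(2π·177) = 1.600×10^-4 m·K/W
  R'_expanded polystyrene = ln(0.422/0.227)/(2πk) = 0.6201/(2π·0.0344) = 2.869 m·K/W
  R'_phenolic foam = ln(0.548/0.422)/(2πk) = 0.2613/(2π·0.0196) = 2.122 m·K/W
  R'_conv,out = 1/(2πr h) = 1/(2π·0.548·17.2) = 0.01689 m·K/W
ΣR = 1.600×10^-4 + 2.869 + 2.122 + 0.01689 = 5.008 m·K/W
Q' = ΔT/ΣR = (396 K − 282.77 K)/5.008 = 22.6 W/m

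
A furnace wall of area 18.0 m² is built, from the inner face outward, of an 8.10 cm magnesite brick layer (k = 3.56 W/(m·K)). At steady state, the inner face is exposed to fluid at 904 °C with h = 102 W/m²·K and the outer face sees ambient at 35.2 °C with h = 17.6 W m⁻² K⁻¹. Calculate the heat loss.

Q = 175 kW

Series thermal resistances, inner to outer:
  R_conv,in = 1/(hA) = 1/(102·18.0) = 5.447×10^-4 K/W
  R_magnesite brick = L/(kA) = 0.0810/(3.56·18.0) = 0.001264 K/W
  R_conv,out = 1/(hA) = 1/(17.6·18.0) = 0.003157 K/W
ΣR = 5.447×10^-4 + 0.001264 + 0.003157 = 0.004966 K/W
Q = ΔT/ΣR = (904 °C − 35.2 °C)/0.004966 = 1.75×10^5 W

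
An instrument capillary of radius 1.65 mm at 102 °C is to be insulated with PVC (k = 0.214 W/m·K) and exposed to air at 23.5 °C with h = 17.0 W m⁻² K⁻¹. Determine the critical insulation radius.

For a cylinder, r_cr = k_ins/h = 0.214/17.0 = 0.0126 m = 1.26 cm

r_cr = 1.26 cm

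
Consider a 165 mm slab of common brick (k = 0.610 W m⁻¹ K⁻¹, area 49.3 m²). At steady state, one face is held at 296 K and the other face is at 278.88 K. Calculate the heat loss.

Q = 3.12 kW

Q = kA·ΔT/L = 0.610 × 49.3 × |296 K − 278.88 K| / 0.165 = 3120 W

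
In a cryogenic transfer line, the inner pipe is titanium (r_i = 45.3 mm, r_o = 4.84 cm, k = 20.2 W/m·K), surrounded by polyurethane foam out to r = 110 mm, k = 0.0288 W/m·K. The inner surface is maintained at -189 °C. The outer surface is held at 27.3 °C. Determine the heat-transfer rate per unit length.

Series thermal resistances, inner to outer:
  R'_titanium = ln(0.0484/0.0453)/(2πk) = 0.06619/(2π·20.2) = 5.215×10^-4 m·K/W
  R'_polyurethane foam = ln(0.110/0.0484)/(2πk) = 0.8210/(2π·0.0288) = 4.537 m·K/W
ΣR = 5.215×10^-4 + 4.537 = 4.538 m·K/W
Q' = ΔT/ΣR = (-189 °C − 27.3 °C)/4.538 = -47.7 W/m
(Negative Q' ⇒ heat flows inward; heat gain = 47.7 W/m.)

Q' = 47.7 W/m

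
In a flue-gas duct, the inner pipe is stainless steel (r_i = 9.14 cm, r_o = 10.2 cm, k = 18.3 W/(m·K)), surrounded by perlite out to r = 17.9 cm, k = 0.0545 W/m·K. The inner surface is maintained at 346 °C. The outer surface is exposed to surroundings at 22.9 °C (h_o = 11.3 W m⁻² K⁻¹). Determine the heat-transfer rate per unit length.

Series thermal resistances, inner to outer:
  R'_stainless steel = ln(0.102/0.0914)/(2πk) = 0.1097/(2π·18.3) = 9.543×10^-4 m·K/W
  R'_perlite = ln(0.179/0.102)/(2πk) = 0.5624/(2π·0.0545) = 1.642 m·K/W
  R'_conv,out = 1/(2πr h) = 1/(2π·0.179·11.3) = 0.07868 m·K/W
ΣR = 9.543×10^-4 + 1.642 + 0.07868 = 1.722 m·K/W
Q' = ΔT/ΣR = (346 °C − 22.9 °C)/1.722 = 188 W/m

Q' = 188 W/m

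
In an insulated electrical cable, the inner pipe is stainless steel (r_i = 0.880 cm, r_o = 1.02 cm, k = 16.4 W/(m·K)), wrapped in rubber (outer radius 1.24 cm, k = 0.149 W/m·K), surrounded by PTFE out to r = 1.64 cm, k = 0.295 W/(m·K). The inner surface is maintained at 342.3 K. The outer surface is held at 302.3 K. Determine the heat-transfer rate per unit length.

Resistance network (inner→outer):
  R'_stainless steel = ln(0.0102/0.00880)/(2πk) = 0.1476/(2π·16.4) = 0.001433 m·K/W
  R'_rubber = ln(0.0124/0.0102)/(2πk) = 0.1953/(2π·0.149) = 0.2086 m·K/W
  R'_PTFE = ln(0.0164/0.0124)/(2πk) = 0.2796/(2π·0.295) = 0.1508 m·K/W
ΣR = 0.001433 + 0.2086 + 0.1508 = 0.3608 m·K/W
Q' = ΔT/ΣR = (342.3 K − 302.3 K)/0.3608 = 111 W/m

Q' = 111 W/m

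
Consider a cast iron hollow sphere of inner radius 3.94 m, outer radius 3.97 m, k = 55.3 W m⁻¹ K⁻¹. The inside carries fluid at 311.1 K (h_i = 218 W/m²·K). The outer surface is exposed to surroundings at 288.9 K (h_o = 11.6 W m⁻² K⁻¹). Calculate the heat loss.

Q = 48.1 kW

Resistance network (inner→outer):
  R_conv,in = 1/(4πr²h) = 1/(4π·3.94²·218) = 2.351×10^-5 K/W
  R_cast iron = (1/3.94 − 1/3.97)/(4πk) = 0.001918/(4π·55.3) = 2.760×10^-6 K/W
  R_conv,out = 1/(4πr²h) = 1/(4π·3.97²·11.6) = 4.353×10^-4 K/W
ΣR = 2.351×10^-5 + 2.760×10^-6 + 4.353×10^-4 = 4.616×10^-4 K/W
Q = ΔT/ΣR = (311.1 K − 288.9 K)/4.616×10^-4 = 48100 W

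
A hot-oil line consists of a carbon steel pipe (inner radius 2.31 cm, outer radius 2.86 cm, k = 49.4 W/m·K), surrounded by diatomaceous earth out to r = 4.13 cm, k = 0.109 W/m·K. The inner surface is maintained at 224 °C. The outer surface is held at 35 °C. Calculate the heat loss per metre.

Q' = 352 W/m

Resistance network (inner→outer):
  R'_carbon steel = ln(0.0286/0.0231)/(2πk) = 0.2136/(2π·49.4) = 6.881×10^-4 m·K/W
  R'_diatomaceous earth = ln(0.0413/0.0286)/(2πk) = 0.3675/(2π·0.109) = 0.5365 m·K/W
ΣR = 6.881×10^-4 + 0.5365 = 0.5372 m·K/W
Q' = ΔT/ΣR = (224 °C − 35 °C)/0.5372 = 352 W/m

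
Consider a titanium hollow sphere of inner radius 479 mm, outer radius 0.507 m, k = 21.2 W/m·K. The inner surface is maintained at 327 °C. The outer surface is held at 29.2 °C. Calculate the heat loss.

Q = 4πk·ΔT/(1/r₁ − 1/r₂) = 4π × 21.2 × 297.8 / (1/0.479 − 1/0.507) = 6.88×10^5 W

Q = 6.88×10^5 W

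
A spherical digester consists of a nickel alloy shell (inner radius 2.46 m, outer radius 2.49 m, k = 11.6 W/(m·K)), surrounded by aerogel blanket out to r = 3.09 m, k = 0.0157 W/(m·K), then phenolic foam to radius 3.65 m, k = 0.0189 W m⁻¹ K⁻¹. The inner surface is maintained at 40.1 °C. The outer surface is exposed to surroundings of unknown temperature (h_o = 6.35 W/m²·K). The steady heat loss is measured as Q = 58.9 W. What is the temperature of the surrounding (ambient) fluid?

T_out = 4.45 °C

Series resistances:
  R_nickel alloy = (1/2.46 − 1/2.49)/(4πk) = 0.004898/(4π·11.6) = 3.360×10^-5 K/W
  R_aerogel blanket = (1/2.49 − 1/3.09)/(4πk) = 0.07798/(4π·0.0157) = 0.3953 K/W
  R_phenolic foam = (1/3.09 − 1/3.65)/(4πk) = 0.04965/(4π·0.0189) = 0.2091 K/W
  R_conv,out = 1/(4πr²h) = 1/(4π·3.65²·6.35) = 9.407×10^-4 K/W
ΣR = 0.6053 K/W
ΔT = Q·ΣR = 58.9 × 0.6053 = 35.65 K
Heat flows outward, so T_out = T_in − ΔT = 40.1 − 35.65 = 4.45 °C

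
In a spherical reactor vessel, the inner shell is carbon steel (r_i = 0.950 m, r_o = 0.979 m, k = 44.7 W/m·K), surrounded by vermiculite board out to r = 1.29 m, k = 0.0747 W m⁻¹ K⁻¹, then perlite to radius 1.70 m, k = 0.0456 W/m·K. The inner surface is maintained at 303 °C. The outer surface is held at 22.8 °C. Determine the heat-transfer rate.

Q = 476 W

Series thermal resistances, inner to outer:
  R_carbon steel = (1/0.950 − 1/0.979)/(4πk) = 0.03118/(4π·44.7) = 5.551×10^-5 K/W
  R_vermiculite board = (1/0.979 − 1/1.29)/(4πk) = 0.2463/(4π·0.0747) = 0.2623 K/W
  R_perlite = (1/1.29 − 1/1.70)/(4πk) = 0.1870/(4π·0.0456) = 0.3263 K/W
ΣR = 5.551×10^-5 + 0.2623 + 0.3263 = 0.5887 K/W
Q = ΔT/ΣR = (303 °C − 22.8 °C)/0.5887 = 476 W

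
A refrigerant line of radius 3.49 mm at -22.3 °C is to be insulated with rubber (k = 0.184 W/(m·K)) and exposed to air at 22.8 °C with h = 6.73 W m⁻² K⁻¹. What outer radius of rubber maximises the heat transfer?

r_cr = 2.73 cm

For a cylinder, r_cr = k_ins/h = 0.184/6.73 = 0.0273 m = 2.73 cm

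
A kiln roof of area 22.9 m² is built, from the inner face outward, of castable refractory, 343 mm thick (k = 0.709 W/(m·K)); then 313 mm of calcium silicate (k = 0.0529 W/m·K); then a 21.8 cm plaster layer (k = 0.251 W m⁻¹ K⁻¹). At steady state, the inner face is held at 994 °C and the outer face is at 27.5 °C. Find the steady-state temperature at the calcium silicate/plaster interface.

T = 143 °C

Treat each layer as a resistance in series:
  R_castable refractory = L/(kA) = 0.343/(0.709·22.9) = 0.02113 K/W
  R_calcium silicate = L/(kA) = 0.313/(0.0529·22.9) = 0.2584 K/W
  R_plaster = L/(kA) = 0.218/(0.251·22.9) = 0.03793 K/W
ΣR = 0.02113 + 0.2584 + 0.03793 = 0.3175 K/W
Q = ΔT/ΣR = (994 °C − 27.5 °C)/0.3175 = 3044 W
From the inner boundary to the calcium silicate/plaster interface, ΣR_partial = 0.2795 K/W.
T_interface = T_in − Q·ΣR_partial = 994 °C − (3044)(0.2795) = 143 °C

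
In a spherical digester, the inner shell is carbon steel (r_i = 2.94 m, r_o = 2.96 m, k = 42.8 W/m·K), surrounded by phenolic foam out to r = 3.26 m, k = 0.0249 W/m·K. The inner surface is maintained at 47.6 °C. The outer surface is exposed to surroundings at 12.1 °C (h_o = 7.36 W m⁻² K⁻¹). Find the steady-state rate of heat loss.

Resistance network (inner→outer):
  R_carbon steel = (1/2.94 − 1/2.96)/(4πk) = 0.002298/(4π·42.8) = 4.273×10^-6 K/W
  R_phenolic foam = (1/2.96 − 1/3.26)/(4πk) = 0.03109/(4π·0.0249) = 0.09936 K/W
  R_conv,out = 1/(4πr²h) = 1/(4π·3.26²·7.36) = 0.001017 K/W
ΣR = 4.273×10^-6 + 0.09936 + 0.001017 = 0.1004 K/W
Q = ΔT/ΣR = (47.6 °C − 12.1 °C)/0.1004 = 354 W

Q = 354 W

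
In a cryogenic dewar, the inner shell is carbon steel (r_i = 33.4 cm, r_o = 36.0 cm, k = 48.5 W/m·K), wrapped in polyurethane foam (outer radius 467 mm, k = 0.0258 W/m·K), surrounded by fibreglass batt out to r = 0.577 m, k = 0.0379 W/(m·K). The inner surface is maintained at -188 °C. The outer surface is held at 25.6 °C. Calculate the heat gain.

Q = 75.7 W

Series thermal resistances, inner to outer:
  R_carbon steel = (1/0.334 − 1/0.360)/(4πk) = 0.2162/(4π·48.5) = 3.548×10^-4 K/W
  R_polyurethane foam = (1/0.360 − 1/0.467)/(4πk) = 0.6365/(4π·0.0258) = 1.963 K/W
  R_fibreglass batt = (1/0.467 − 1/0.577)/(4πk) = 0.4082/(4π·0.0379) = 0.8571 K/W
ΣR = 3.548×10^-4 + 1.963 + 0.8571 = 2.820 K/W
Q = ΔT/ΣR = (-188 °C − 25.6 °C)/2.820 = -75.7 W
(Negative Q ⇒ heat flows inward; heat gain = 75.7 W.)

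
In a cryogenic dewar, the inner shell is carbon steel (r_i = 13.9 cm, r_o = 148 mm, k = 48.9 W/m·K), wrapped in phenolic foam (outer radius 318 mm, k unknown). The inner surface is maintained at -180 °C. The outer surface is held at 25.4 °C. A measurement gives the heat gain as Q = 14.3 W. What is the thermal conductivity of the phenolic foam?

k = 0.0200 W/m·K

ΣR = ΔT/Q = |-180 − 25.4|/14.3 = 14.36 K/W
Known resistances:
  R_carbon steel = (1/0.139 − 1/0.148)/(4πk) = 0.4375/(4π·48.9) = 7.119×10^-4 K/W
R_phenolic foam = ΣR − ΣR_known = 14.36 − 7.119×10^-4 = 14.36 K/W
(1/r₁−1/r₂)/(4πk) = 14.36 ⇒ k = 3.612/(4π·14.36) = 0.0200 W/m·K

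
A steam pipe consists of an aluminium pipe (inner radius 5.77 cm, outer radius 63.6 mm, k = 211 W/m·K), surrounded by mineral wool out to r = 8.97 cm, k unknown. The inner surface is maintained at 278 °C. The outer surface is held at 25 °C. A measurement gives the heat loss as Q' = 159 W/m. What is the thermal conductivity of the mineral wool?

k = 0.0344 W/m·K

ΣR = ΔT/Q' = |278 − 25|/159 = 1.591 m·K/W
Known resistances:
  R'_aluminium = ln(0.0636/0.0577)/(2πk) = 0.09736/(2π·211) = 7.343×10^-5 m·K/W
R_mineral wool = ΣR − ΣR_known = 1.591 − 7.343×10^-5 = 1.591 m·K/W
ln(r₂/r₁)/(2πk) = 1.591 ⇒ k = 0.3439/(2π·1.591) = 0.0344 W/m·K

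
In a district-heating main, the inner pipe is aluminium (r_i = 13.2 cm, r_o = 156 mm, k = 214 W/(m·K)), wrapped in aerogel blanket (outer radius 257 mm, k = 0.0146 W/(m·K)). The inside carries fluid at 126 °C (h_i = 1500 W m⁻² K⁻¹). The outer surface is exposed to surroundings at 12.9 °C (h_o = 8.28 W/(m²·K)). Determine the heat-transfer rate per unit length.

Series thermal resistances, inner to outer:
  R'_conv,in = 1/(2πr h) = 1/(2π·0.132·1500) = 8.038×10^-4 m·K/W
  R'_aluminium = ln(0.156/0.132)/(2πk) = 0.1671/(2π·214) = 1.242×10^-4 m·K/W
  R'_aerogel blanket = ln(0.257/0.156)/(2πk) = 0.4992/(2π·0.0146) = 5.442 m·K/W
  R'_conv,out = 1/(2πr h) = 1/(2π·0.257·8.28) = 0.07479 m·K/W
ΣR = 8.038×10^-4 + 1.242×10^-4 + 5.442 + 0.07479 = 5.518 m·K/W
Q' = ΔT/ΣR = (126 °C − 12.9 °C)/5.518 = 20.5 W/m

Q' = 20.5 W/m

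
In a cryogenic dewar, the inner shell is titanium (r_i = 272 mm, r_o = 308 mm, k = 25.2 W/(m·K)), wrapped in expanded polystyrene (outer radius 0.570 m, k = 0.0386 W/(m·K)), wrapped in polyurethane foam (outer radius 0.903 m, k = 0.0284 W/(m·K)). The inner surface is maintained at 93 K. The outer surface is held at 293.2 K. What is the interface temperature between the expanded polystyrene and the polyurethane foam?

T = 219.0 K

Treat each layer as a resistance in series:
  R_titanium = (1/0.272 − 1/0.308)/(4πk) = 0.4297/(4π·25.2) = 0.001357 K/W
  R_expanded polystyrene = (1/0.308 − 1/0.570)/(4πk) = 1.492/(4π·0.0386) = 3.077 K/W
  R_polyurethane foam = (1/0.570 − 1/0.903)/(4πk) = 0.6470/(4π·0.0284) = 1.813 K/W
ΣR = 0.001357 + 3.077 + 1.813 = 4.891 K/W
Q = ΔT/ΣR = (93 K − 293.2 K)/4.891 = -40.93 W
From the inner boundary to the expanded polystyrene/polyurethane foam interface, ΣR_partial = 3.078 K/W.
T_interface = T_in − Q·ΣR_partial = 93 K − (-40.93)(3.078) = 219.0 K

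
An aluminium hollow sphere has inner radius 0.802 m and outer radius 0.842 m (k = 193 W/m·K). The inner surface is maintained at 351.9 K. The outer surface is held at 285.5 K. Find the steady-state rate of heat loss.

Q = 4πk·ΔT/(1/r₁ − 1/r₂) = 4π × 193 × 66.4 / (1/0.802 − 1/0.842) = 2.72×10^6 W

Q = 2720 kW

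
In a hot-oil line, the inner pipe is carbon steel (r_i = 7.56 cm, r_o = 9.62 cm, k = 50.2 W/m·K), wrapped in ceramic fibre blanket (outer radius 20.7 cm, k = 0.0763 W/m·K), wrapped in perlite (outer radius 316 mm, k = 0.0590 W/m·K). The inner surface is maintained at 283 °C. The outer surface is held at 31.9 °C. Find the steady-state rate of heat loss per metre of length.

Treat each layer as a resistance in series:
  R'_carbon steel = ln(0.0962/0.0756)/(2πk) = 0.2410/(2π·50.2) = 7.640×10^-4 m·K/W
  R'_ceramic fibre blanket = ln(0.207/0.0962)/(2πk) = 0.7663/(2π·0.0763) = 1.598 m·K/W
  R'_perlite = ln(0.316/0.207)/(2πk) = 0.4230/(2π·0.0590) = 1.141 m·K/W
ΣR = 7.640×10^-4 + 1.598 + 1.141 = 2.740 m·K/W
Q' = ΔT/ΣR = (283 °C − 31.9 °C)/2.740 = 91.6 W/m

Q' = 91.6 W/m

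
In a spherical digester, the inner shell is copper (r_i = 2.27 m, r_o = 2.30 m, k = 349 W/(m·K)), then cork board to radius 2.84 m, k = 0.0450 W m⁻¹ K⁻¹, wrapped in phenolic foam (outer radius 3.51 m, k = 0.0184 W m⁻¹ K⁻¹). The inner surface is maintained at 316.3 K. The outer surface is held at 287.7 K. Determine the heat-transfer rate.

Q = 65.5 W

Resistance network (inner→outer):
  R_copper = (1/2.27 − 1/2.30)/(4πk) = 0.005746/(4π·349) = 1.310×10^-6 K/W
  R_cork board = (1/2.30 − 1/2.84)/(4πk) = 0.08267/(4π·0.0450) = 0.1462 K/W
  R_phenolic foam = (1/2.84 − 1/3.51)/(4πk) = 0.06721/(4π·0.0184) = 0.2907 K/W
ΣR = 1.310×10^-6 + 0.1462 + 0.2907 = 0.4369 K/W
Q = ΔT/ΣR = (316.3 K − 287.7 K)/0.4369 = 65.5 W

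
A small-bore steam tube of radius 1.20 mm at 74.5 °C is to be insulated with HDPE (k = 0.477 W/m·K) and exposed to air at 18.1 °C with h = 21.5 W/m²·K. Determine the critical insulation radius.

r_cr = 2.22 cm

For a cylinder, r_cr = k_ins/h = 0.477/21.5 = 0.0222 m = 2.22 cm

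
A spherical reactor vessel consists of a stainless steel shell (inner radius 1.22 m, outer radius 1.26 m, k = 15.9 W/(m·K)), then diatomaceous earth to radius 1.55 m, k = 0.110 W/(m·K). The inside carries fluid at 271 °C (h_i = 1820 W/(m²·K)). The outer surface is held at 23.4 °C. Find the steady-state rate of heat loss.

Q = 2.30 kW

Treat each layer as a resistance in series:
  R_conv,in = 1/(4πr²h) = 1/(4π·1.22²·1820) = 2.938×10^-5 K/W
  R_stainless steel = (1/1.22 − 1/1.26)/(4πk) = 0.02602/(4π·15.9) = 1.302×10^-4 K/W
  R_diatomaceous earth = (1/1.26 − 1/1.55)/(4πk) = 0.1485/(4π·0.110) = 0.1074 K/W
ΣR = 2.938×10^-5 + 1.302×10^-4 + 0.1074 = 0.1076 K/W
Q = ΔT/ΣR = (271 °C − 23.4 °C)/0.1076 = 2300 W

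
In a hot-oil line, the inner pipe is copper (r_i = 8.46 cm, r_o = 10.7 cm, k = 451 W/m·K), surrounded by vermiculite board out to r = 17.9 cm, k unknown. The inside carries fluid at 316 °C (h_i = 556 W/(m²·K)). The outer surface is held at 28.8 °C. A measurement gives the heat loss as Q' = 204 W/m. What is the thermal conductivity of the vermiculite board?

k = 0.0583 W/m·K

ΣR = ΔT/Q' = |316 − 28.8|/204 = 1.408 m·K/W
Known resistances:
  R'_conv,in = 1/(2πr h) = 1/(2π·0.0846·556) = 0.003384 m·K/W
  R'_copper = ln(0.107/0.0846)/(2πk) = 0.2349/(2π·451) = 8.289×10^-5 m·K/W
R_vermiculite board = ΣR − ΣR_known = 1.408 − 0.003467 = 1.405 m·K/W
ln(r₂/r₁)/(2πk) = 1.405 ⇒ k = 0.5146/(2π·1.405) = 0.0583 W/m·K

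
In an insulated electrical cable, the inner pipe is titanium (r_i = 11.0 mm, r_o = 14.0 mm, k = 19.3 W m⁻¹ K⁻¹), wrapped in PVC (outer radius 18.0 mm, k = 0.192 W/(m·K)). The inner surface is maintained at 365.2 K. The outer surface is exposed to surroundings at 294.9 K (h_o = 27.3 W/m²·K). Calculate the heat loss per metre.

Resistance network (inner→outer):
  R'_titanium = ln(0.0140/0.0110)/(2πk) = 0.2412/(2π·19.3) = 0.001989 m·K/W
  R'_PVC = ln(0.0180/0.0140)/(2πk) = 0.2513/(2π·0.192) = 0.2083 m·K/W
  R'_conv,out = 1/(2πr h) = 1/(2π·0.0180·27.3) = 0.3239 m·K/W
ΣR = 0.001989 + 0.2083 + 0.3239 = 0.5342 m·K/W
Q' = ΔT/ΣR = (365.2 K − 294.9 K)/0.5342 = 132 W/m

Q' = 132 W/m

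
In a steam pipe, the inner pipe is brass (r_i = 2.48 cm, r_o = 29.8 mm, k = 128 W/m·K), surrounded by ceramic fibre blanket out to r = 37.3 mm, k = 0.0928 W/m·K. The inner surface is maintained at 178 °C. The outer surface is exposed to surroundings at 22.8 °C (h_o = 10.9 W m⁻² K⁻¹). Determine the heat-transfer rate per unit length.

Q' = 200 W/m

Series thermal resistances, inner to outer:
  R'_brass = ln(0.0298/0.0248)/(2πk) = 0.1837/(2π·128) = 2.284×10^-4 m·K/W
  R'_ceramic fibre blanket = ln(0.0373/0.0298)/(2πk) = 0.2245/(2π·0.0928) = 0.3850 m·K/W
  R'_conv,out = 1/(2πr h) = 1/(2π·0.0373·10.9) = 0.3915 m·K/W
ΣR = 2.284×10^-4 + 0.3850 + 0.3915 = 0.7767 m·K/W
Q' = ΔT/ΣR = (178 °C − 22.8 °C)/0.7767 = 200 W/m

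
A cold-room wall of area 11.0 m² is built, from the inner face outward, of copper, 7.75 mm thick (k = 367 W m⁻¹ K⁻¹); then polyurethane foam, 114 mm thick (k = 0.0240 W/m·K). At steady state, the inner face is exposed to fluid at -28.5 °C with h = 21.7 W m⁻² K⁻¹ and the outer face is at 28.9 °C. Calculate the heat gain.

Q = 132 W

Treat each layer as a resistance in series:
  R_conv,in = 1/(hA) = 1/(21.7·11.0) = 0.004189 K/W
  R_copper = L/(kA) = 0.00775/(367·11.0) = 1.920×10^-6 K/W
  R_polyurethane foam = L/(kA) = 0.114/(0.0240·11.0) = 0.4318 K/W
ΣR = 0.004189 + 1.920×10^-6 + 0.4318 = 0.4360 K/W
Q = ΔT/ΣR = (-28.5 °C − 28.9 °C)/0.4360 = -132 W
(Negative Q ⇒ heat flows inward; heat gain = 132 W.)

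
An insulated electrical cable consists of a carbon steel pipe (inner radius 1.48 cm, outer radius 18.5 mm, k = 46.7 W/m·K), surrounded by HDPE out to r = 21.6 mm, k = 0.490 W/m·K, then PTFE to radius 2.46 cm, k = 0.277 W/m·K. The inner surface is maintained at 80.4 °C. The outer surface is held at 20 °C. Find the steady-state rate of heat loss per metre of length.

Q' = 480 W/m

Series thermal resistances, inner to outer:
  R'_carbon steel = ln(0.0185/0.0148)/(2πk) = 0.2231/(2π·46.7) = 7.605×10^-4 m·K/W
  R'_HDPE = ln(0.0216/0.0185)/(2πk) = 0.1549/(2π·0.490) = 0.05032 m·K/W
  R'_PTFE = ln(0.0246/0.0216)/(2πk) = 0.1301/(2π·0.277) = 0.07472 m·K/W
ΣR = 7.605×10^-4 + 0.05032 + 0.07472 = 0.1258 m·K/W
Q' = ΔT/ΣR = (80.4 °C − 20 °C)/0.1258 = 480 W/m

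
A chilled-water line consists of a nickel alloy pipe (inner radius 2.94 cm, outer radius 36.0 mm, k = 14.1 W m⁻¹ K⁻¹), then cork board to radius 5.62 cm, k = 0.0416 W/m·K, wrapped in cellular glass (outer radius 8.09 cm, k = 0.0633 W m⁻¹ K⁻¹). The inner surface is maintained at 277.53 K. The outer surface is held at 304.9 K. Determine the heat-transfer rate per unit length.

Treat each layer as a resistance in series:
  R'_nickel alloy = ln(0.0360/0.0294)/(2πk) = 0.2025/(2π·14.1) = 0.002286 m·K/W
  R'_cork board = ln(0.0562/0.0360)/(2πk) = 0.4454/(2π·0.0416) = 1.704 m·K/W
  R'_cellular glass = ln(0.0809/0.0562)/(2πk) = 0.3643/(2π·0.0633) = 0.9160 m·K/W
ΣR = 0.002286 + 1.704 + 0.9160 = 2.622 m·K/W
Q' = ΔT/ΣR = (277.53 K − 304.9 K)/2.622 = -10.4 W/m
(Negative Q' ⇒ heat flows inward; heat gain = 10.4 W/m.)

Q' = 10.4 W/m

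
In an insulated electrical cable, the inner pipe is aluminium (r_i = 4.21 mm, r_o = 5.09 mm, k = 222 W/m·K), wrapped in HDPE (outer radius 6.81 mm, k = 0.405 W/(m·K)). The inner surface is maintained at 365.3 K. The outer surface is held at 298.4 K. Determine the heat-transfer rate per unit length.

Q' = 584 W/m

Resistance network (inner→outer):
  R'_aluminium = ln(0.00509/0.00421)/(2πk) = 0.1898/(2π·222) = 1.361×10^-4 m·K/W
  R'_HDPE = ln(0.00681/0.00509)/(2πk) = 0.2911/(2π·0.405) = 0.1144 m·K/W
ΣR = 1.361×10^-4 + 0.1144 = 0.1145 m·K/W
Q' = ΔT/ΣR = (365.3 K − 298.4 K)/0.1145 = 584 W/m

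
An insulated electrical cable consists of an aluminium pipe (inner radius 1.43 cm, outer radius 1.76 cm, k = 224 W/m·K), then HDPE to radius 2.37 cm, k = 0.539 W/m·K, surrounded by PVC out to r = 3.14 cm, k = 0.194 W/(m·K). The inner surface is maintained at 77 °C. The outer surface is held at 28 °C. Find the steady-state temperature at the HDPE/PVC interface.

T = 63.5 °C

Treat each layer as a resistance in series:
  R'_aluminium = ln(0.0176/0.0143)/(2πk) = 0.2076/(2π·224) = 1.475×10^-4 m·K/W
  R'_HDPE = ln(0.0237/0.0176)/(2πk) = 0.2976/(2π·0.539) = 0.08787 m·K/W
  R'_PVC = ln(0.0314/0.0237)/(2πk) = 0.2813/(2π·0.194) = 0.2308 m·K/W
ΣR = 1.475×10^-4 + 0.08787 + 0.2308 = 0.3188 m·K/W
Q' = ΔT/ΣR = (77 °C − 28 °C)/0.3188 = 153.7 W/m
From the inner boundary to the HDPE/PVC interface, ΣR_partial = 0.08802 m·K/W.
T_interface = T_in − Q'·ΣR_partial = 77 °C − (153.7)(0.08802) = 63.5 °C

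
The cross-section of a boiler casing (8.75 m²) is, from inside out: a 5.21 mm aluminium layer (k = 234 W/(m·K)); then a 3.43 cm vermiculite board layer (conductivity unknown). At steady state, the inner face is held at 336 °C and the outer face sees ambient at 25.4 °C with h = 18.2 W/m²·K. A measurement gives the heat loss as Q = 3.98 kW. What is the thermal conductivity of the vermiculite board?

ΣR = ΔT/Q = |336 − 25.4|/3980 = 0.07804 K/W
Known resistances:
  R_aluminium = L/(kA) = 0.00521/(234·8.75) = 2.545×10^-6 K/W
  R_conv,out = 1/(hA) = 1/(18.2·8.75) = 0.006279 K/W
R_vermiculite board = ΣR − ΣR_known = 0.07804 − 0.006282 = 0.07176 K/W
L/(kA) = 0.07176 ⇒ k = 0.0343/(0.07176·8.75) = 0.0546 W/m·K

k = 0.0546 W/m·K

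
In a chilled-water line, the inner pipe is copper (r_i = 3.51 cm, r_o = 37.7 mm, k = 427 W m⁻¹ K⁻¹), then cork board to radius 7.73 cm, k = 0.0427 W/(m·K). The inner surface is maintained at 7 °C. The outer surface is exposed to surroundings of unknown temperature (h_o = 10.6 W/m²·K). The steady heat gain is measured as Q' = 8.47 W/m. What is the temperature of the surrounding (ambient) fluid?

Sum the resistances:
  R'_copper = ln(0.0377/0.0351)/(2πk) = 0.07146/(2π·427) = 2.663×10^-5 m·K/W
  R'_cork board = ln(0.0773/0.0377)/(2πk) = 0.7180/(2π·0.0427) = 2.676 m·K/W
  R'_conv,out = 1/(2πr h) = 1/(2π·0.0773·10.6) = 0.1942 m·K/W
ΣR = 2.871 m·K/W
ΔT = Q'·ΣR = 8.47 × 2.871 = 24.32 K
Heat flows inward, so T_out = T_in + ΔT = 7 + 24.32 = 31.3 °C

T_out = 31.3 °C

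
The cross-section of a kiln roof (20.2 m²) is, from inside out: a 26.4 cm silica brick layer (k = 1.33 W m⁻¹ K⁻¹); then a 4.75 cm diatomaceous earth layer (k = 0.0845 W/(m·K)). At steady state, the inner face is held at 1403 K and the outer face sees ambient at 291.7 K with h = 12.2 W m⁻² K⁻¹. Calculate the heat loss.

Q = 26.6 kW

Treat each layer as a resistance in series:
  R_silica brick = L/(kA) = 0.264/(1.33·20.2) = 0.009827 K/W
  R_diatomaceous earth = L/(kA) = 0.0475/(0.0845·20.2) = 0.02783 K/W
  R_conv,out = 1/(hA) = 1/(12.2·20.2) = 0.004058 K/W
ΣR = 0.009827 + 0.02783 + 0.004058 = 0.04172 K/W
Q = ΔT/ΣR = (1403 K − 291.7 K)/0.04172 = 26600 W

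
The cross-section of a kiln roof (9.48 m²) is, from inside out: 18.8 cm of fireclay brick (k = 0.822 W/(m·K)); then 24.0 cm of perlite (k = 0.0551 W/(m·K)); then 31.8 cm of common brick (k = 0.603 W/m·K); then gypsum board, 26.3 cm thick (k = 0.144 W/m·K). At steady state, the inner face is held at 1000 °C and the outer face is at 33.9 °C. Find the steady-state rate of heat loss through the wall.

Q = 1320 W

Series thermal resistances, inner to outer:
  R_fireclay brick = L/(kA) = 0.188/(0.822·9.48) = 0.02413 K/W
  R_perlite = L/(kA) = 0.240/(0.0551·9.48) = 0.4595 K/W
  R_common brick = L/(kA) = 0.318/(0.603·9.48) = 0.05563 K/W
  R_gypsum board = L/(kA) = 0.263/(0.144·9.48) = 0.1927 K/W
ΣR = 0.02413 + 0.4595 + 0.05563 + 0.1927 = 0.7320 K/W
Q = ΔT/ΣR = (1000 °C − 33.9 °C)/0.7320 = 1320 W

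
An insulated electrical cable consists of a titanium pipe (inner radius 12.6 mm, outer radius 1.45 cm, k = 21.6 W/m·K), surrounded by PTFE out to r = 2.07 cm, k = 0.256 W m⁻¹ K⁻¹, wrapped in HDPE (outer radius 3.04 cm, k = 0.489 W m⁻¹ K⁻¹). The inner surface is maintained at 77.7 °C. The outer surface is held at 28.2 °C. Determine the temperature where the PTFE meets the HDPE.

Treat each layer as a resistance in series:
  R'_titanium = ln(0.0145/0.0126)/(2πk) = 0.1405/(2π·21.6) = 0.001035 m·K/W
  R'_PTFE = ln(0.0207/0.0145)/(2πk) = 0.3560/(2π·0.256) = 0.2213 m·K/W
  R'_HDPE = ln(0.0304/0.0207)/(2πk) = 0.3843/(2π·0.489) = 0.1251 m·K/W
ΣR = 0.001035 + 0.2213 + 0.1251 = 0.3474 m·K/W
Q' = ΔT/ΣR = (77.7 °C − 28.2 °C)/0.3474 = 142.5 W/m
From the inner boundary to the PTFE/HDPE interface, ΣR_partial = 0.2223 m·K/W.
T_interface = T_in − Q'·ΣR_partial = 77.7 °C − (142.5)(0.2223) = 46.0 °C

T = 46.0 °C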